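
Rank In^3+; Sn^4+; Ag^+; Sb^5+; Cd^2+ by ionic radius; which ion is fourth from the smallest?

All of these have 46 electrons (isoelectronic). With the same electron cloud, the ion with the most protons pulls it in tightest. Nuclear charges: Sb^5+ (Z=51), Sn^4+ (Z=50), In^3+ (Z=49), Cd^2+ (Z=48), Ag^+ (Z=47). Highest Z is smallest.
That gives Sb^5+ < Sn^4+ < In^3+ < Cd^2+ < Ag^+. From the smallest end, number 4 is Cd^2+.

Cd^2+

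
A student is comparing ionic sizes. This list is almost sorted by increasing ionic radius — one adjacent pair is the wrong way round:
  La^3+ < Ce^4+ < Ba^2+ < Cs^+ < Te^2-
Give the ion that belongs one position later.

Check each adjacent pair. La^3+ and Ce^4+ are reversed: they are isoelectronic (54 e⁻) and Ce has more protons than La (58 vs 57), making Ce^4+ smaller. No other neighbouring pair contradicts the periodic trends, so La^3+ is the ion listed too early.

La^3+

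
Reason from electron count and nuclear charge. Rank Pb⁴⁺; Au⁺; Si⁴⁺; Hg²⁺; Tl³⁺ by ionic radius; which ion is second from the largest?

Tabulating Z and e⁻: Si⁴⁺: 10 e⁻, Z=14, Pb⁴⁺: 78 e⁻, Z=82, Tl³⁺: 78 e⁻, Z=81, Hg²⁺: 78 e⁻, Z=80, Au⁺: 78 e⁻, Z=79. Si⁴⁺ < Pb⁴⁺ (same group, period 3 vs 6); Pb⁴⁺ < Tl³⁺ (isoelectronic, higher Z=82 is smaller); Tl³⁺ < Hg²⁺ (both 78 e⁻, Z=81>80); Hg²⁺ < Au⁺ (isoelectronic, higher Z=80 is smaller).
So the order is Si⁴⁺ < Pb⁴⁺ < Tl³⁺ < Hg²⁺ < Au⁺; the 2nd-largest ion is Hg²⁺.

Hg²⁺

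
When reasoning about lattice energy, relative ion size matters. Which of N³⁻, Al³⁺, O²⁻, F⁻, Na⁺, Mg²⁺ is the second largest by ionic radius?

O²⁻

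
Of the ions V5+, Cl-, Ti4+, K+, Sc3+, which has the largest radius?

Cl-

Each ion has 18 electrons. The ranking follows nuclear charge in reverse — greater Z gives a smaller radius. V5+ (Z=23), Ti4+ (Z=22), Sc3+ (Z=21), K+ (Z=19), Cl- (Z=17).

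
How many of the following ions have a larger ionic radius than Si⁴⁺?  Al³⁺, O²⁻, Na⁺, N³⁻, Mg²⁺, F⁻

6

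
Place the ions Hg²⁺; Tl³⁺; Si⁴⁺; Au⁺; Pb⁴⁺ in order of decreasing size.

Au⁺ > Hg²⁺ > Tl³⁺ > Pb⁴⁺ > Si⁴⁺

Tabulating Z and e⁻: Si⁴⁺ has 10 e⁻ (Z=14), Pb⁴⁺ has 78 e⁻ (Z=82), Tl³⁺ has 78 e⁻ (Z=81), Hg²⁺ has 78 e⁻ (Z=80), Au⁺ has 78 e⁻ (Z=79). Si⁴⁺ < Pb⁴⁺ (same group, period 3 vs 6); Pb⁴⁺ < Tl³⁺ (isoelectronic, higher Z=82 is smaller); Tl³⁺ < Hg²⁺ (both 78 e⁻, Z=81>80); Hg²⁺ < Au⁺ (isoelectronic, higher Z=80 is smaller).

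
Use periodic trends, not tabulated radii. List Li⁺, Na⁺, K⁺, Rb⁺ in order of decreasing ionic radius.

These ions sit in one column with identical charge. Each step down the periodic table adds a principal shell, increasing the radius.

Rb⁺ > K⁺ > Na⁺ > Li⁺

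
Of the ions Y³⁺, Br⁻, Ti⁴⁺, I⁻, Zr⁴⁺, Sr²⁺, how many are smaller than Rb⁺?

4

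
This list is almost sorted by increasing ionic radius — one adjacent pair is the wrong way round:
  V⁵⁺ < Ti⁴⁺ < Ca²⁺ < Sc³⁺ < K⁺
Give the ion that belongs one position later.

Ca²⁺

Compare adjacent ions: they are isoelectronic (18 e⁻) and Sc has more protons than Ca (21 vs 20), making Sc³⁺ smaller — yet in this increasing list Ca²⁺ sits before Sc³⁺. Nothing else is reversed, so Ca²⁺ should move one place to the right.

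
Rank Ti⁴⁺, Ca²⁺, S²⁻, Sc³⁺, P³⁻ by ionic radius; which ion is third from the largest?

Ca²⁺

Isoelectronic series (18 e⁻ each). Size is set by nuclear charge: more protons means a smaller ion. Ti⁴⁺ (Z=22), Sc³⁺ (Z=21), Ca²⁺ (Z=20), S²⁻ (Z=16), P³⁻ (Z=15).
Full ascending order: Ti⁴⁺ < Sc³⁺ < Ca²⁺ < S²⁻ < P³⁻. Counting from the largest, position 3 is Ca²⁺.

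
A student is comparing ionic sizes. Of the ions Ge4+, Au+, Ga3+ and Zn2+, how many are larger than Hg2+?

Ge4+ (Z=32, 28 e⁻), Ga3+ (Z=31, 28 e⁻), Zn2+ (Z=30, 28 e⁻), Hg2+ (Z=80, 78 e⁻), Au+ (Z=79, 78 e⁻). Ge4+ < Ga3+ (isoelectronic, higher Z=32 is smaller); Ga3+ < Zn2+ (isoelectronic, higher Z=31 is smaller); Zn2+ < Hg2+ (same group, period 4 vs 6); Hg2+ < Au+ (both 78 e⁻, Z=80>79).
Overall: Ge4+ < Ga3+ < Zn2+ < Hg2+ < Au+. Hg2+ has 3 below it and 1 above. So 1 is larger.

1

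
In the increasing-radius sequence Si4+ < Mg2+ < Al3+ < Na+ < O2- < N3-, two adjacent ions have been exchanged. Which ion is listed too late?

Compare adjacent ions: they are isoelectronic (10 e⁻) and Al has more protons than Mg (13 vs 12), making Al3+ smaller — yet in this increasing list Mg2+ sits before Al3+. Nothing else is reversed, so Al3+ should move one place to the left.

Al3+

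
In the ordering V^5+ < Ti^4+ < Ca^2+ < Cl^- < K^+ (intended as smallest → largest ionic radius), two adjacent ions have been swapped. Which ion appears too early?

The pair Cl^-, K^+ is the wrong way round — both have 18 electrons but Z(K)=19 > Z(Cl)=17, so K^+ should be the smaller of the two. All other adjacent pairs agree with periodic trends, so Cl^- is the misplaced ion.

Cl^-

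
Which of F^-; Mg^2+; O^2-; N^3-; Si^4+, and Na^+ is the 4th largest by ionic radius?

Na^+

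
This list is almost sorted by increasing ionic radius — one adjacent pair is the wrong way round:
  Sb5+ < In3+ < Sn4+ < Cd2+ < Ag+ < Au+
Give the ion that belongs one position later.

Scanning neighbour by neighbour, only In3+/Sn4+ violates a trend: Sn4+ and In3+ share 46 electrons; the higher nuclear charge on Sn (Z=50) contracts it more, so Sn4+ < In3+. That makes In3+ the one sitting a position early relative to where it belongs.

In3+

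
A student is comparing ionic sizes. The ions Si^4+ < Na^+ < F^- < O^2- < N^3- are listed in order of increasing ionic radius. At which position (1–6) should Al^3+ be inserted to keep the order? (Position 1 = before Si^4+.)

All of these have 10 electrons (isoelectronic). With the same electron cloud, the ion with the most protons pulls it in tightest. Nuclear charges: Si^4+ (Z=14), Al^3+ (Z=13), Na^+ (Z=11), F^- (Z=9), O^2- (Z=8), N^3- (Z=7). Highest Z is smallest.
The complete sequence is Si^4+ < Al^3+ < Na^+ < F^- < O^2- < N^3-. Al^3+ sits at position 2.

2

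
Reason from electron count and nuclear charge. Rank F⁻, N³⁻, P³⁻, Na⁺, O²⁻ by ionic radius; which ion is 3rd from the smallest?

Work out protons and electrons: Na⁺: 10 e⁻, Z=11, F⁻: 10 e⁻, Z=9, O²⁻: 10 e⁻, Z=8, N³⁻: 10 e⁻, Z=7, P³⁻: 18 e⁻, Z=15. Na⁺ < F⁻ (both 10 e⁻, Z=11>9); F⁻ < O²⁻ (isoelectronic, higher Z=9 is smaller); O²⁻ < N³⁻ (isoelectronic, higher Z=8 is smaller); N³⁻ < P³⁻ (same group, period 2 vs 3).
Ordering: Na⁺ < F⁻ < O²⁻ < N³⁻ < P³⁻. The 3rd smallest is O²⁻.

O²⁻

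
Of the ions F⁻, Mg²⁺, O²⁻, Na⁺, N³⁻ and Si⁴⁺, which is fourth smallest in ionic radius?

F⁻

All of these have 10 electrons (isoelectronic). With the same electron cloud, the ion with the most protons pulls it in tightest. Nuclear charges: Si⁴⁺ (Z=14), Mg²⁺ (Z=12), Na⁺ (Z=11), F⁻ (Z=9), O²⁻ (Z=8), N³⁻ (Z=7). Highest Z is smallest.
That gives Si⁴⁺ < Mg²⁺ < Na⁺ < F⁻ < O²⁻ < N³⁻. From the smallest end, number 4 is F⁻.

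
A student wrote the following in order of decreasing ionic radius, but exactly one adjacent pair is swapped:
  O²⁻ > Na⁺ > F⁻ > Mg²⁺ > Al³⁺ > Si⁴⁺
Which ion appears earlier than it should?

Na⁺

Compare adjacent ions: they are isoelectronic (10 e⁻) and Na has more protons than F (11 vs 9), making Na⁺ smaller — yet in this decreasing list Na⁺ sits before F⁻. Nothing else is reversed, so Na⁺ should move one place to the right.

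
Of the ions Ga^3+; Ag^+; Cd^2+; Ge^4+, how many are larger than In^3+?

Electron counts and nuclear charges: Ge^4+: 28 e⁻, Z=32, Ga^3+: 28 e⁻, Z=31, In^3+: 46 e⁻, Z=49, Cd^2+: 46 e⁻, Z=48, Ag^+: 46 e⁻, Z=47. Ge^4+ < Ga^3+ (both 28 e⁻, Z=32>31); Ga^3+ < In^3+ (same group, 1 shell fewer); In^3+ < Cd^2+ (isoelectronic, higher Z=49 is smaller); Cd^2+ < Ag^+ (both 46 e⁻, Z=48>47).
Relative to In^3+, the ions that are larger are Cd^2+, Ag^+. Count: 2.

2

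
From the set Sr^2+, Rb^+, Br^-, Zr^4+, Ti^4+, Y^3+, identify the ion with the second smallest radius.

Tabulating Z and e⁻: Ti^4+ has 18 e⁻ (Z=22), Zr^4+ has 36 e⁻ (Z=40), Y^3+ has 36 e⁻ (Z=39), Sr^2+ has 36 e⁻ (Z=38), Rb^+ has 36 e⁻ (Z=37), Br^- has 36 e⁻ (Z=35). Ti^4+ < Zr^4+ (same group, 1 shell fewer); Zr^4+ < Y^3+ (both 36 e⁻, Z=40>39); Y^3+ < Sr^2+ (isoelectronic, higher Z=39 is smaller); Sr^2+ < Rb^+ (both 36 e⁻, Z=38>37); Rb^+ < Br^- (both 36 e⁻, Z=37>35).
Ordering: Ti^4+ < Zr^4+ < Y^3+ < Sr^2+ < Rb^+ < Br^-. The second smallest is Zr^4+.

Zr^4+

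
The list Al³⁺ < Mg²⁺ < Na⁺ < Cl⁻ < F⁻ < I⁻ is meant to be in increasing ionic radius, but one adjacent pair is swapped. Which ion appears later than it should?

F⁻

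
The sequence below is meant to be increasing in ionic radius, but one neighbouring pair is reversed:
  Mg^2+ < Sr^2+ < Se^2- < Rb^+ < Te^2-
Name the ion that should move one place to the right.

Se^2-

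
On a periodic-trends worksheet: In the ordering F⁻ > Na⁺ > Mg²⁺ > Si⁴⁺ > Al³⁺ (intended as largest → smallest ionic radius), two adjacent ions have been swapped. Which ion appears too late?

Al³⁺

The pair Si⁴⁺, Al³⁺ is the wrong way round — both have 10 electrons but Z(Si)=14 > Z(Al)=13, so Si⁴⁺ should be the smaller of the two. All other adjacent pairs agree with periodic trends, so Al³⁺ is the misplaced ion.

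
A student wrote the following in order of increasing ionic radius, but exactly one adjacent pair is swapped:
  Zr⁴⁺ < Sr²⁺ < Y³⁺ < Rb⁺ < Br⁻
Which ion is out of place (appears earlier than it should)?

Sr²⁺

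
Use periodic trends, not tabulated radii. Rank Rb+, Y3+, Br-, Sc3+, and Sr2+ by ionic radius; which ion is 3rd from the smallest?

Sc3+ has 18 e⁻ (Z=21), Y3+ has 36 e⁻ (Z=39), Sr2+ has 36 e⁻ (Z=38), Rb+ has 36 e⁻ (Z=37), Br- has 36 e⁻ (Z=35). Sc3+ < Y3+ (same group, 1 shell fewer); Y3+ < Sr2+ (both 36 e⁻, Z=39>38); Sr2+ < Rb+ (isoelectronic, higher Z=38 is smaller); Rb+ < Br- (isoelectronic, higher Z=37 is smaller).
Full ascending order: Sc3+ < Y3+ < Sr2+ < Rb+ < Br-. Counting from the smallest, position 3 is Sr2+.

Sr2+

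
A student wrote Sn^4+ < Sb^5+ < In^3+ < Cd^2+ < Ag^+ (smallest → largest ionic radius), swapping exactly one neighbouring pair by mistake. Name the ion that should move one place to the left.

Scanning neighbour by neighbour, only Sn^4+/Sb^5+ violates a trend: Sb^5+ and Sn^4+ share 46 electrons; the higher nuclear charge on Sb (Z=51) contracts it more, so Sb^5+ < Sn^4+. That makes Sb^5+ the one sitting a position late relative to where it belongs.

Sb^5+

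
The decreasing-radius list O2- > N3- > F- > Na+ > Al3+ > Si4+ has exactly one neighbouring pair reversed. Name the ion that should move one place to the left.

Compare adjacent ions: both have 10 electrons but Z(O)=8 > Z(N)=7, so O2- should be the smaller of the two — yet in this decreasing list O2- sits before N3-. Nothing else is reversed, so N3- should move one place to the left.

N3-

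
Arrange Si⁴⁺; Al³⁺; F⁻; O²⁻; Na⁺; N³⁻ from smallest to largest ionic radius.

Isoelectronic series (10 e⁻ each). Size is set by nuclear charge: more protons means a smaller ion. Si⁴⁺ (Z=14), Al³⁺ (Z=13), Na⁺ (Z=11), F⁻ (Z=9), O²⁻ (Z=8), N³⁻ (Z=7).

Si⁴⁺ < Al³⁺ < Na⁺ < F⁻ < O²⁻ < N³⁻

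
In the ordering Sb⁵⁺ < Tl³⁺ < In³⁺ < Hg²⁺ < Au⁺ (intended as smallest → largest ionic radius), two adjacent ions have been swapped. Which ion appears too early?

Tl³⁺

Compare adjacent ions: same group and charge — period 5 sits above period 6, so In³⁺ is smaller — yet in this increasing list Tl³⁺ sits before In³⁺. Nothing else is reversed, so Tl³⁺ should move one place to the right.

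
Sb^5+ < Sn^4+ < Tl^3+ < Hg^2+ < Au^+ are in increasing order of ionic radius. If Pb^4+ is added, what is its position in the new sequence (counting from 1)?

Sb^5+: 46 e⁻, Z=51, Sn^4+: 46 e⁻, Z=50, Pb^4+: 78 e⁻, Z=82, Tl^3+: 78 e⁻, Z=81, Hg^2+: 78 e⁻, Z=80, Au^+: 78 e⁻, Z=79. Sb^5+ < Sn^4+ (both 46 e⁻, Z=51>50); Sn^4+ < Pb^4+ (same group, period 5 vs 6); Pb^4+ < Tl^3+ (both 78 e⁻, Z=82>81); Tl^3+ < Hg^2+ (isoelectronic, higher Z=81 is smaller); Hg^2+ < Au^+ (isoelectronic, higher Z=80 is smaller).
The complete sequence is Sb^5+ < Sn^4+ < Pb^4+ < Tl^3+ < Hg^2+ < Au^+. Pb^4+ sits at position 3.

3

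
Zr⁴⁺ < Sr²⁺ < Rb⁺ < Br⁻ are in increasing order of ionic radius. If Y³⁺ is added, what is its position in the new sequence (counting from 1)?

2

These species are isoelectronic with 36 electrons. The only difference is the number of protons: Zr⁴⁺ (Z=40), Y³⁺ (Z=39), Sr²⁺ (Z=38), Rb⁺ (Z=37), Br⁻ (Z=35). The strongest nuclear pull (Zr⁴⁺) gives the smallest ion.
Merged order: Zr⁴⁺ < Y³⁺ < Sr²⁺ < Rb⁺ < Br⁻ — Y³⁺ is number 2.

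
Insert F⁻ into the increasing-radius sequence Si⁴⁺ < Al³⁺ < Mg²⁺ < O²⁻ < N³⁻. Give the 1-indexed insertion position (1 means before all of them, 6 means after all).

4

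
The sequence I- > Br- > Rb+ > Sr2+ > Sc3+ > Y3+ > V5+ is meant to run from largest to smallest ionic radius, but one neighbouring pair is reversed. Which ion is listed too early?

Compare adjacent ions: Sc3+ and Y3+ are in one column with the same charge; the lighter period-4 ion has one fewer shell and is smaller — yet in this decreasing list Sc3+ sits before Y3+. Nothing else is reversed, so Sc3+ should move one place to the right.

Sc3+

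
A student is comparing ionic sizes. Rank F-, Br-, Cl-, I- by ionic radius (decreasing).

These ions sit in one column with identical charge. Each step down the periodic table adds a principal shell, increasing the radius.

I- > Br- > Cl- > F-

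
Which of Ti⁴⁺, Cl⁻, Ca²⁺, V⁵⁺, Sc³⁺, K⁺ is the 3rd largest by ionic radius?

Ca²⁺

These species are isoelectronic with 18 electrons. The only difference is the number of protons: V⁵⁺ (Z=23), Ti⁴⁺ (Z=22), Sc³⁺ (Z=21), Ca²⁺ (Z=20), K⁺ (Z=19), Cl⁻ (Z=17). The strongest nuclear pull (V⁵⁺) gives the smallest ion.
That gives V⁵⁺ < Ti⁴⁺ < Sc³⁺ < Ca²⁺ < K⁺ < Cl⁻. From the largest end, number 3 is Ca²⁺.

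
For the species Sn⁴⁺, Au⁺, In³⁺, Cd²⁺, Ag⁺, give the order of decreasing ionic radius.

Au⁺ > Ag⁺ > Cd²⁺ > In³⁺ > Sn⁴⁺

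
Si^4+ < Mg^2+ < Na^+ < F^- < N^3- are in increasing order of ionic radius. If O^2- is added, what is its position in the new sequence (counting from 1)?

5

These species are isoelectronic with 10 electrons. The only difference is the number of protons: Si^4+ (Z=14), Mg^2+ (Z=12), Na^+ (Z=11), F^- (Z=9), O^2- (Z=8), N^3- (Z=7). The strongest nuclear pull (Si^4+) gives the smallest ion.
The complete sequence is Si^4+ < Mg^2+ < Na^+ < F^- < O^2- < N^3-. O^2- sits at position 5.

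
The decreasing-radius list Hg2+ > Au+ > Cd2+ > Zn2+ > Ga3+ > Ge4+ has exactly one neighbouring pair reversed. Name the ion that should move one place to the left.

Au+

Scanning neighbour by neighbour, only Hg2+/Au+ violates a trend: they are isoelectronic (78 e⁻) and Hg has more protons than Au (80 vs 79), making Hg2+ smaller. That makes Au+ the one sitting a position late relative to where it belongs.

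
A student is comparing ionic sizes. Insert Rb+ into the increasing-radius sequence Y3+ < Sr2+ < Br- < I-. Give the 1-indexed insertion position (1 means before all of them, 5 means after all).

Tabulating Z and e⁻: Y3+: 36 e⁻, Z=39, Sr2+: 36 e⁻, Z=38, Rb+: 36 e⁻, Z=37, Br-: 36 e⁻, Z=35, I-: 54 e⁻, Z=53. Y3+ < Sr2+ (both 36 e⁻, Z=39>38); Sr2+ < Rb+ (isoelectronic, higher Z=38 is smaller); Rb+ < Br- (both 36 e⁻, Z=37>35); Br- < I- (same group, period 4 vs 5).
The complete sequence is Y3+ < Sr2+ < Rb+ < Br- < I-. Rb+ sits at position 3.

3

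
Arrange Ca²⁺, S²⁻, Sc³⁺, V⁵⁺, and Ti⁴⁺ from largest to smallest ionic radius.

These species are isoelectronic with 18 electrons. The only difference is the number of protons: V⁵⁺ (Z=23), Ti⁴⁺ (Z=22), Sc³⁺ (Z=21), Ca²⁺ (Z=20), S²⁻ (Z=16). The strongest nuclear pull (V⁵⁺) gives the smallest ion.

S²⁻ > Ca²⁺ > Sc³⁺ > Ti⁴⁺ > V⁵⁺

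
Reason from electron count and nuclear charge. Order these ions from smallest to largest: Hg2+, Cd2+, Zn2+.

These ions sit in one column with identical charge. Each step down the periodic table adds a principal shell, increasing the radius.

Zn2+ < Cd2+ < Hg2+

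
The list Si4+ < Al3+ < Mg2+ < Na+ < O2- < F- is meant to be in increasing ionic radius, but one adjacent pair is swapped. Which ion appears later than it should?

F-

Check each adjacent pair. O2- and F- are reversed: both have 10 electrons but Z(F)=9 > Z(O)=8, so F- should be the smaller of the two. No other neighbouring pair contradicts the periodic trends, so F- is the ion listed too late.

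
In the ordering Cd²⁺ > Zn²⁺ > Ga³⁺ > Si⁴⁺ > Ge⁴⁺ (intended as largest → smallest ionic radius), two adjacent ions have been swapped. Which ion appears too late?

Ge⁴⁺

The pair Si⁴⁺, Ge⁴⁺ is the wrong way round — Si⁴⁺ and Ge⁴⁺ are in one column with the same charge; the lighter period-3 ion has one fewer shell and is smaller. All other adjacent pairs agree with periodic trends, so Ge⁴⁺ is the misplaced ion.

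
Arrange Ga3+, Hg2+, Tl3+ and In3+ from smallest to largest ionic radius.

Ga3+ has 28 e⁻ (Z=31), In3+ has 46 e⁻ (Z=49), Tl3+ has 78 e⁻ (Z=81), Hg2+ has 78 e⁻ (Z=80). Ga3+ < In3+ (same group, period 4 vs 5); In3+ < Tl3+ (same group, 1 shell fewer); Tl3+ < Hg2+ (isoelectronic, higher Z=81 is smaller).

Ga3+ < In3+ < Tl3+ < Hg2+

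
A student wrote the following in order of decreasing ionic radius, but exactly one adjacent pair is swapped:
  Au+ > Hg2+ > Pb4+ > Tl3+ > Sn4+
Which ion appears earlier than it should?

Scanning neighbour by neighbour, only Pb4+/Tl3+ violates a trend: they are isoelectronic (78 e⁻) and Pb has more protons than Tl (82 vs 81), making Pb4+ smaller. That makes Pb4+ the one sitting a position early relative to where it belongs.

Pb4+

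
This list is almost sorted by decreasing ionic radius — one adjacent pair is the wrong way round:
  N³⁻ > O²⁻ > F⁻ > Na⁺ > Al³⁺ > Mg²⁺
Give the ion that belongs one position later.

Al³⁺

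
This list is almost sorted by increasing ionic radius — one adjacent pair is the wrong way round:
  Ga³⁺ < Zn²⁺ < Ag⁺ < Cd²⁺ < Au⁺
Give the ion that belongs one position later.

Compare adjacent ions: Cd²⁺ and Ag⁺ share 46 electrons; the higher nuclear charge on Cd (Z=48) contracts it more, so Cd²⁺ < Ag⁺ — yet in this increasing list Ag⁺ sits before Cd²⁺. Nothing else is reversed, so Ag⁺ should move one place to the right.

Ag⁺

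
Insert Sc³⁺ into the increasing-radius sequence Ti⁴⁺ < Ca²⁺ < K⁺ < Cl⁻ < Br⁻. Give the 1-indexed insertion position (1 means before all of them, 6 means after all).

2

First list Z and electron count for each: Ti⁴⁺: 18 e⁻, Z=22, Sc³⁺: 18 e⁻, Z=21, Ca²⁺: 18 e⁻, Z=20, K⁺: 18 e⁻, Z=19, Cl⁻: 18 e⁻, Z=17, Br⁻: 36 e⁻, Z=35. Ti⁴⁺ < Sc³⁺ (isoelectronic, higher Z=22 is smaller); Sc³⁺ < Ca²⁺ (both 18 e⁻, Z=21>20); Ca²⁺ < K⁺ (both 18 e⁻, Z=20>19); K⁺ < Cl⁻ (isoelectronic, higher Z=19 is smaller); Cl⁻ < Br⁻ (same group, period 3 vs 4).
Merged order: Ti⁴⁺ < Sc³⁺ < Ca²⁺ < K⁺ < Cl⁻ < Br⁻ — Sc³⁺ is number 2.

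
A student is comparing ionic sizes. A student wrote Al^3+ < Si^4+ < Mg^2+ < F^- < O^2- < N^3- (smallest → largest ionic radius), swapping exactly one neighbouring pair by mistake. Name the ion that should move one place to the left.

Compare adjacent ions: Si^4+ and Al^3+ share 10 electrons; the higher nuclear charge on Si (Z=14) contracts it more, so Si^4+ < Al^3+ — yet in this increasing list Al^3+ sits before Si^4+. Nothing else is reversed, so Si^4+ should move one place to the left.

Si^4+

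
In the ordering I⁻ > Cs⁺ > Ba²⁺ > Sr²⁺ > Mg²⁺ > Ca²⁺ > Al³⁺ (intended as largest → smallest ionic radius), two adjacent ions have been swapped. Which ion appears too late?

Check each adjacent pair. Mg²⁺ and Ca²⁺ are reversed: same group and charge — period 3 sits above period 4, so Mg²⁺ is smaller. No other neighbouring pair contradicts the periodic trends, so Ca²⁺ is the ion listed too late.

Ca²⁺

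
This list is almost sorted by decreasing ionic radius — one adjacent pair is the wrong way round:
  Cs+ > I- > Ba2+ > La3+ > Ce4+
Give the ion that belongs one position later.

Scanning neighbour by neighbour, only Cs+/I- violates a trend: both have 54 electrons but Z(Cs)=55 > Z(I)=53, so Cs+ should be the smaller of the two. That makes Cs+ the one sitting a position early relative to where it belongs.

Cs+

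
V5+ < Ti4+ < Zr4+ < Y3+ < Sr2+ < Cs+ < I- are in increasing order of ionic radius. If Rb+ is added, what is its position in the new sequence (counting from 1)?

6

First list Z and electron count for each: V5+: 18 e⁻, Z=23, Ti4+: 18 e⁻, Z=22, Zr4+: 36 e⁻, Z=40, Y3+: 36 e⁻, Z=39, Sr2+: 36 e⁻, Z=38, Rb+: 36 e⁻, Z=37, Cs+: 54 e⁻, Z=55, I-: 54 e⁻, Z=53. V5+ < Ti4+ (both 18 e⁻, Z=23>22); Ti4+ < Zr4+ (same group, period 4 vs 5); Zr4+ < Y3+ (isoelectronic, higher Z=40 is smaller); Y3+ < Sr2+ (both 36 e⁻, Z=39>38); Sr2+ < Rb+ (both 36 e⁻, Z=38>37); Rb+ < Cs+ (same group, period 5 vs 6); Cs+ < I- (isoelectronic, higher Z=55 is smaller).
With Rb+ included the full order is V5+ < Ti4+ < Zr4+ < Y3+ < Sr2+ < Rb+ < Cs+ < I-, so it takes position 6.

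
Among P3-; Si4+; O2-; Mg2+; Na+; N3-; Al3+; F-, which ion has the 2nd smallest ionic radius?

Al3+

First list Z and electron count for each: Si4+ has 10 e⁻ (Z=14), Al3+ has 10 e⁻ (Z=13), Mg2+ has 10 e⁻ (Z=12), Na+ has 10 e⁻ (Z=11), F- has 10 e⁻ (Z=9), O2- has 10 e⁻ (Z=8), N3- has 10 e⁻ (Z=7), P3- has 18 e⁻ (Z=15). Si4+ < Al3+ (isoelectronic, higher Z=14 is smaller); Al3+ < Mg2+ (isoelectronic, higher Z=13 is smaller); Mg2+ < Na+ (isoelectronic, higher Z=12 is smaller); Na+ < F- (isoelectronic, higher Z=11 is smaller); F- < O2- (isoelectronic, higher Z=9 is smaller); O2- < N3- (isoelectronic, higher Z=8 is smaller); N3- < P3- (same group, 1 shell fewer).
So the order is Si4+ < Al3+ < Mg2+ < Na+ < F- < O2- < N3- < P3-; the 2nd-smallest ion is Al3+.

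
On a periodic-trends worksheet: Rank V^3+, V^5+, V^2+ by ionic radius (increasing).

These are all V ions. Removing more electrons (higher positive charge) pulls the remaining electrons in closer, so V^5+ is smallest and V^2+ is largest.

V^5+ < V^3+ < V^2+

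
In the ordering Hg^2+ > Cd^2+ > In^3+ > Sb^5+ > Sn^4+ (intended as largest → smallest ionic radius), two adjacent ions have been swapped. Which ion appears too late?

Sn^4+

Scanning neighbour by neighbour, only Sb^5+/Sn^4+ violates a trend: Sb^5+ and Sn^4+ share 46 electrons; the higher nuclear charge on Sb (Z=51) contracts it more, so Sb^5+ < Sn^4+. That makes Sn^4+ the one sitting a position late relative to where it belongs.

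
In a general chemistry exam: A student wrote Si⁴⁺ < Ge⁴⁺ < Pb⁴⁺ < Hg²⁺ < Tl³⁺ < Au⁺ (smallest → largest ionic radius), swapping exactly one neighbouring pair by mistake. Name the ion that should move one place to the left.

Tl³⁺

The pair Hg²⁺, Tl³⁺ is the wrong way round — Tl³⁺ and Hg²⁺ share 78 electrons; the higher nuclear charge on Tl (Z=81) contracts it more, so Tl³⁺ < Hg²⁺. All other adjacent pairs agree with periodic trends, so Tl³⁺ is the misplaced ion.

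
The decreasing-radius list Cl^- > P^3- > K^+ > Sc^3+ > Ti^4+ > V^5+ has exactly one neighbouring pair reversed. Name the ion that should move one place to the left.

Check each adjacent pair. Cl^- and P^3- are reversed: both have 18 electrons but Z(Cl)=17 > Z(P)=15, so Cl^- should be the smaller of the two. No other neighbouring pair contradicts the periodic trends, so P^3- is the ion listed too late.

P^3-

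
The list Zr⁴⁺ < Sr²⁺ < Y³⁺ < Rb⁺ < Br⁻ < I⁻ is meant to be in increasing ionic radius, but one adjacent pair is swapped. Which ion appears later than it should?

Y³⁺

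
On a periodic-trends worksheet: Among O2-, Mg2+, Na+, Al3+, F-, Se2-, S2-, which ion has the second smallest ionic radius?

Mg2+

Tabulating Z and e⁻: Al3+: 10 e⁻, Z=13, Mg2+: 10 e⁻, Z=12, Na+: 10 e⁻, Z=11, F-: 10 e⁻, Z=9, O2-: 10 e⁻, Z=8, S2-: 18 e⁻, Z=16, Se2-: 36 e⁻, Z=34. Al3+ < Mg2+ (both 10 e⁻, Z=13>12); Mg2+ < Na+ (both 10 e⁻, Z=12>11); Na+ < F- (both 10 e⁻, Z=11>9); F- < O2- (isoelectronic, higher Z=9 is smaller); O2- < S2- (same group, period 2 vs 3); S2- < Se2- (same group, period 3 vs 4).
So the order is Al3+ < Mg2+ < Na+ < F- < O2- < S2- < Se2-; the 2nd-smallest ion is Mg2+.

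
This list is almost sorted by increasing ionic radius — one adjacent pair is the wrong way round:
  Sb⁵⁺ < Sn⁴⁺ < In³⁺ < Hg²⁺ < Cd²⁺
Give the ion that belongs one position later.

Hg²⁺

The pair Hg²⁺, Cd²⁺ is the wrong way round — both in group 12 with the same charge; Cd²⁺ (period 5) has the smaller radius. All other adjacent pairs agree with periodic trends, so Hg²⁺ is the misplaced ion.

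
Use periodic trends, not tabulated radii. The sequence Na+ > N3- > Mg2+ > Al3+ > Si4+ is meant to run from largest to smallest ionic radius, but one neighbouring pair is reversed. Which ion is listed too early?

Na+

Check each adjacent pair. Na+ and N3- are reversed: they are isoelectronic (10 e⁻) and Na has more protons than N (11 vs 7), making Na+ smaller. No other neighbouring pair contradicts the periodic trends, so Na+ is the ion listed too early.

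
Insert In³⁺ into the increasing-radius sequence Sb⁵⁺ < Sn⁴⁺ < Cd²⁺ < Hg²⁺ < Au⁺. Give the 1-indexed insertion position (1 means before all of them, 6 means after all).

Tabulating Z and e⁻: Sb⁵⁺ (Z=51, 46 e⁻), Sn⁴⁺ (Z=50, 46 e⁻), In³⁺ (Z=49, 46 e⁻), Cd²⁺ (Z=48, 46 e⁻), Hg²⁺ (Z=80, 78 e⁻), Au⁺ (Z=79, 78 e⁻). Sb⁵⁺ < Sn⁴⁺ (isoelectronic, higher Z=51 is smaller); Sn⁴⁺ < In³⁺ (both 46 e⁻, Z=50>49); In³⁺ < Cd²⁺ (isoelectronic, higher Z=49 is smaller); Cd²⁺ < Hg²⁺ (same group, period 5 vs 6); Hg²⁺ < Au⁺ (both 78 e⁻, Z=80>79).
With In³⁺ included the full order is Sb⁵⁺ < Sn⁴⁺ < In³⁺ < Cd²⁺ < Hg²⁺ < Au⁺, so it takes position 3.

3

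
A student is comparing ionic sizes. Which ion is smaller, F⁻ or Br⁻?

These ions sit in one column with identical charge. Each step down the periodic table adds a principal shell, increasing the radius.

F⁻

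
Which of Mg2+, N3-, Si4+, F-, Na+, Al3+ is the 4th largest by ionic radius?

Each ion has 10 electrons. The ranking follows nuclear charge in reverse — greater Z gives a smaller radius. Si4+ (Z=14), Al3+ (Z=13), Mg2+ (Z=12), Na+ (Z=11), F- (Z=9), N3- (Z=7).
Ordering: Si4+ < Al3+ < Mg2+ < Na+ < F- < N3-. The 4th largest is Mg2+.

Mg2+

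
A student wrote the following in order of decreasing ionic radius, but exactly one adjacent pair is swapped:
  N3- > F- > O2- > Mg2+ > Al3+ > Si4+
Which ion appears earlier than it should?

The pair F-, O2- is the wrong way round — they are isoelectronic (10 e⁻) and F has more protons than O (9 vs 8), making F- smaller. All other adjacent pairs agree with periodic trends, so F- is the misplaced ion.

F-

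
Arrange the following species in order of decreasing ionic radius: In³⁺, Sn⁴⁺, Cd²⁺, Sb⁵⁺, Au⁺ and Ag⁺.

Work out protons and electrons: Sb⁵⁺: 46 e⁻, Z=51, Sn⁴⁺: 46 e⁻, Z=50, In³⁺: 46 e⁻, Z=49, Cd²⁺: 46 e⁻, Z=48, Ag⁺: 46 e⁻, Z=47, Au⁺: 78 e⁻, Z=79. Sb⁵⁺ < Sn⁴⁺ (isoelectronic, higher Z=51 is smaller); Sn⁴⁺ < In³⁺ (both 46 e⁻, Z=50>49); In³⁺ < Cd²⁺ (both 46 e⁻, Z=49>48); Cd²⁺ < Ag⁺ (both 46 e⁻, Z=48>47); Ag⁺ < Au⁺ (same group, 1 shell fewer).

Au⁺ > Ag⁺ > Cd²⁺ > In³⁺ > Sn⁴⁺ > Sb⁵⁺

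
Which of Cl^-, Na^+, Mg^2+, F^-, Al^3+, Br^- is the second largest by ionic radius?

Cl^-

Al^3+ has 10 e⁻ (Z=13), Mg^2+ has 10 e⁻ (Z=12), Na^+ has 10 e⁻ (Z=11), F^- has 10 e⁻ (Z=9), Cl^- has 18 e⁻ (Z=17), Br^- has 36 e⁻ (Z=35). Al^3+ < Mg^2+ (isoelectronic, higher Z=13 is smaller); Mg^2+ < Na^+ (isoelectronic, higher Z=12 is smaller); Na^+ < F^- (isoelectronic, higher Z=11 is smaller); F^- < Cl^- (same group, 1 shell fewer); Cl^- < Br^- (same group, 1 shell fewer).
Full ascending order: Al^3+ < Mg^2+ < Na^+ < F^- < Cl^- < Br^-. Counting from the largest, position 2 is Cl^-.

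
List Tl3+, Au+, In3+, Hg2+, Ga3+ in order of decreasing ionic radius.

Au+ > Hg2+ > Tl3+ > In3+ > Ga3+

First list Z and electron count for each: Ga3+ (Z=31, 28 e⁻), In3+ (Z=49, 46 e⁻), Tl3+ (Z=81, 78 e⁻), Hg2+ (Z=80, 78 e⁻), Au+ (Z=79, 78 e⁻). Ga3+ < In3+ (same group, period 4 vs 5); In3+ < Tl3+ (same group, period 5 vs 6); Tl3+ < Hg2+ (isoelectronic, higher Z=81 is smaller); Hg2+ < Au+ (both 78 e⁻, Z=80>79).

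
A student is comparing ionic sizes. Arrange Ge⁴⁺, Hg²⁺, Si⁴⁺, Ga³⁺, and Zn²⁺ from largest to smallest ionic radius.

Hg²⁺ > Zn²⁺ > Ga³⁺ > Ge⁴⁺ > Si⁴⁺

Si⁴⁺ has 10 e⁻ (Z=14), Ge⁴⁺ has 28 e⁻ (Z=32), Ga³⁺ has 28 e⁻ (Z=31), Zn²⁺ has 28 e⁻ (Z=30), Hg²⁺ has 78 e⁻ (Z=80). Si⁴⁺ < Ge⁴⁺ (same group, period 3 vs 4); Ge⁴⁺ < Ga³⁺ (isoelectronic, higher Z=32 is smaller); Ga³⁺ < Zn²⁺ (both 28 e⁻, Z=31>30); Zn²⁺ < Hg²⁺ (same group, 2 shells fewer).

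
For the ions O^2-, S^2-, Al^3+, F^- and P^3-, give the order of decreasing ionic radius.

P^3- > S^2- > O^2- > F^- > Al^3+

First list Z and electron count for each: Al^3+ (Z=13, 10 e⁻), F^- (Z=9, 10 e⁻), O^2- (Z=8, 10 e⁻), S^2- (Z=16, 18 e⁻), P^3- (Z=15, 18 e⁻). Al^3+ < F^- (both 10 e⁻, Z=13>9); F^- < O^2- (isoelectronic, higher Z=9 is smaller); O^2- < S^2- (same group, 1 shell fewer); S^2- < P^3- (both 18 e⁻, Z=16>15).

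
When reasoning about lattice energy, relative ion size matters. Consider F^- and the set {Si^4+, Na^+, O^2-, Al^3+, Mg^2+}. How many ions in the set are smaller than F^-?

All of these have 10 electrons (isoelectronic). With the same electron cloud, the ion with the most protons pulls it in tightest. Nuclear charges: Si^4+ (Z=14), Al^3+ (Z=13), Mg^2+ (Z=12), Na^+ (Z=11), F^- (Z=9), O^2- (Z=8). Highest Z is smallest.
Placing each against F^-: smaller — Si^4+, Al^3+, Mg^2+, Na^+; larger — O^2-. Count: 4.

4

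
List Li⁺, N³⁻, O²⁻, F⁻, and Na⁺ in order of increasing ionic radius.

Li⁺ < Na⁺ < F⁻ < O²⁻ < N³⁻

Electron counts and nuclear charges: Li⁺ has 2 e⁻ (Z=3), Na⁺ has 10 e⁻ (Z=11), F⁻ has 10 e⁻ (Z=9), O²⁻ has 10 e⁻ (Z=8), N³⁻ has 10 e⁻ (Z=7). Li⁺ < Na⁺ (same group, period 2 vs 3); Na⁺ < F⁻ (both 10 e⁻, Z=11>9); F⁻ < O²⁻ (isoelectronic, higher Z=9 is smaller); O²⁻ < N³⁻ (both 10 e⁻, Z=8>7).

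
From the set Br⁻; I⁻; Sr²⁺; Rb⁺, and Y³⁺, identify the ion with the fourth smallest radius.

Tabulating Z and e⁻: Y³⁺: 36 e⁻, Z=39, Sr²⁺: 36 e⁻, Z=38, Rb⁺: 36 e⁻, Z=37, Br⁻: 36 e⁻, Z=35, I⁻: 54 e⁻, Z=53. Y³⁺ < Sr²⁺ (both 36 e⁻, Z=39>38); Sr²⁺ < Rb⁺ (both 36 e⁻, Z=38>37); Rb⁺ < Br⁻ (isoelectronic, higher Z=37 is smaller); Br⁻ < I⁻ (same group, period 4 vs 5).
Full ascending order: Y³⁺ < Sr²⁺ < Rb⁺ < Br⁻ < I⁻. Counting from the smallest, position 4 is Br⁻.

Br⁻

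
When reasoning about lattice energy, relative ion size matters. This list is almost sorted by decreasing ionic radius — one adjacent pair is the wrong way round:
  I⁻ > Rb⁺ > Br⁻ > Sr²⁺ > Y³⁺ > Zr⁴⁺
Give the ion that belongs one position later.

Rb⁺

Scanning neighbour by neighbour, only Rb⁺/Br⁻ violates a trend: Rb⁺ and Br⁻ share 36 electrons; the higher nuclear charge on Rb (Z=37) contracts it more, so Rb⁺ < Br⁻. That makes Rb⁺ the one sitting a position early relative to where it belongs.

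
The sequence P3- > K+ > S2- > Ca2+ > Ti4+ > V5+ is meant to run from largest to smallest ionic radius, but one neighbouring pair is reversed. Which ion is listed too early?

The pair K+, S2- is the wrong way round — they are isoelectronic (18 e⁻) and K has more protons than S (19 vs 16), making K+ smaller. All other adjacent pairs agree with periodic trends, so K+ is the misplaced ion.

K+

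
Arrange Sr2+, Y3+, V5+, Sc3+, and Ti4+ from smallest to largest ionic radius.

V5+ < Ti4+ < Sc3+ < Y3+ < Sr2+

First list Z and electron count for each: V5+ has 18 e⁻ (Z=23), Ti4+ has 18 e⁻ (Z=22), Sc3+ has 18 e⁻ (Z=21), Y3+ has 36 e⁻ (Z=39), Sr2+ has 36 e⁻ (Z=38). V5+ < Ti4+ (both 18 e⁻, Z=23>22); Ti4+ < Sc3+ (isoelectronic, higher Z=22 is smaller); Sc3+ < Y3+ (same group, period 4 vs 5); Y3+ < Sr2+ (isoelectronic, higher Z=39 is smaller).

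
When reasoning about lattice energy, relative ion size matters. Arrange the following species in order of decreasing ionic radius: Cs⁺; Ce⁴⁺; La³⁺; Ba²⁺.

Cs⁺ > Ba²⁺ > La³⁺ > Ce⁴⁺

All of these have 54 electrons (isoelectronic). With the same electron cloud, the ion with the most protons pulls it in tightest. Nuclear charges: Ce⁴⁺ (Z=58), La³⁺ (Z=57), Ba²⁺ (Z=56), Cs⁺ (Z=55). Highest Z is smallest.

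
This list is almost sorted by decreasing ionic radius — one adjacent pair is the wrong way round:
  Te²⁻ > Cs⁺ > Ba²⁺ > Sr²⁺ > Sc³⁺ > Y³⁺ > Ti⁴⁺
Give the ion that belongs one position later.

Sc³⁺

Compare adjacent ions: Sc³⁺ and Y³⁺ are in one column with the same charge; the lighter period-4 ion has one fewer shell and is smaller — yet in this decreasing list Sc³⁺ sits before Y³⁺. Nothing else is reversed, so Sc³⁺ should move one place to the right.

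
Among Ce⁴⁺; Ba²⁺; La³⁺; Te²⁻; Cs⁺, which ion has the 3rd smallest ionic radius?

Ba²⁺

Isoelectronic series (54 e⁻ each). Size is set by nuclear charge: more protons means a smaller ion. Ce⁴⁺ (Z=58), La³⁺ (Z=57), Ba²⁺ (Z=56), Cs⁺ (Z=55), Te²⁻ (Z=52).
Ordering: Ce⁴⁺ < La³⁺ < Ba²⁺ < Cs⁺ < Te²⁻. The 3rd smallest is Ba²⁺.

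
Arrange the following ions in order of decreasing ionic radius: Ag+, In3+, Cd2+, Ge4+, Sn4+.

Electron counts and nuclear charges: Ge4+ (Z=32, 28 e⁻), Sn4+ (Z=50, 46 e⁻), In3+ (Z=49, 46 e⁻), Cd2+ (Z=48, 46 e⁻), Ag+ (Z=47, 46 e⁻). Ge4+ < Sn4+ (same group, 1 shell fewer); Sn4+ < In3+ (isoelectronic, higher Z=50 is smaller); In3+ < Cd2+ (isoelectronic, higher Z=49 is smaller); Cd2+ < Ag+ (both 46 e⁻, Z=48>47).

Ag+ > Cd2+ > In3+ > Sn4+ > Ge4+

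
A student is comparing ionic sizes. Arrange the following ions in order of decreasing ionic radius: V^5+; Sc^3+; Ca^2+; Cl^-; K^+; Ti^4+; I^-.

I^- > Cl^- > K^+ > Ca^2+ > Sc^3+ > Ti^4+ > V^5+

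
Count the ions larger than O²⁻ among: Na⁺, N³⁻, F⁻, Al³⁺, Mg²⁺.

1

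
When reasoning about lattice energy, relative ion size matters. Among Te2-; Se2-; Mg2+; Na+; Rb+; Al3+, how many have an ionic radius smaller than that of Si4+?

Work out protons and electrons: Si4+ has 10 e⁻ (Z=14), Al3+ has 10 e⁻ (Z=13), Mg2+ has 10 e⁻ (Z=12), Na+ has 10 e⁻ (Z=11), Rb+ has 36 e⁻ (Z=37), Se2- has 36 e⁻ (Z=34), Te2- has 54 e⁻ (Z=52). Si4+ < Al3+ (isoelectronic, higher Z=14 is smaller); Al3+ < Mg2+ (both 10 e⁻, Z=13>12); Mg2+ < Na+ (both 10 e⁻, Z=12>11); Na+ < Rb+ (same group, 2 shells fewer); Rb+ < Se2- (both 36 e⁻, Z=37>34); Se2- < Te2- (same group, period 4 vs 5).
Ordering all of them (including Si4+) by radius gives Si4+ < Al3+ < Mg2+ < Na+ < Rb+ < Se2- < Te2-. Count: 0.

0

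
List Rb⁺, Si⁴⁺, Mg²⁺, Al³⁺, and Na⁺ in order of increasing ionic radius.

Si⁴⁺ < Al³⁺ < Mg²⁺ < Na⁺ < Rb⁺

Si⁴⁺ has 10 e⁻ (Z=14), Al³⁺ has 10 e⁻ (Z=13), Mg²⁺ has 10 e⁻ (Z=12), Na⁺ has 10 e⁻ (Z=11), Rb⁺ has 36 e⁻ (Z=37). Si⁴⁺ < Al³⁺ (both 10 e⁻, Z=14>13); Al³⁺ < Mg²⁺ (isoelectronic, higher Z=13 is smaller); Mg²⁺ < Na⁺ (isoelectronic, higher Z=12 is smaller); Na⁺ < Rb⁺ (same group, 2 shells fewer).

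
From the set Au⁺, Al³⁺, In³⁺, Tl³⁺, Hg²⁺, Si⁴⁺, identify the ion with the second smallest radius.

Al³⁺

Electron counts and nuclear charges: Si⁴⁺ has 10 e⁻ (Z=14), Al³⁺ has 10 e⁻ (Z=13), In³⁺ has 46 e⁻ (Z=49), Tl³⁺ has 78 e⁻ (Z=81), Hg²⁺ has 78 e⁻ (Z=80), Au⁺ has 78 e⁻ (Z=79). Si⁴⁺ < Al³⁺ (both 10 e⁻, Z=14>13); Al³⁺ < In³⁺ (same group, period 3 vs 5); In³⁺ < Tl³⁺ (same group, period 5 vs 6); Tl³⁺ < Hg²⁺ (both 78 e⁻, Z=81>80); Hg²⁺ < Au⁺ (isoelectronic, higher Z=80 is smaller).
So the order is Si⁴⁺ < Al³⁺ < In³⁺ < Tl³⁺ < Hg²⁺ < Au⁺; the 2nd-smallest ion is Al³⁺.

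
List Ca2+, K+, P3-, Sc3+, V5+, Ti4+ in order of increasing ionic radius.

V5+ < Ti4+ < Sc3+ < Ca2+ < K+ < P3-

Isoelectronic series (18 e⁻ each). Size is set by nuclear charge: more protons means a smaller ion. V5+ (Z=23), Ti4+ (Z=22), Sc3+ (Z=21), Ca2+ (Z=20), K+ (Z=19), P3- (Z=15).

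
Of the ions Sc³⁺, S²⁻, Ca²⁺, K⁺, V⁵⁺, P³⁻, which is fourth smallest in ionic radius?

K⁺

Isoelectronic series (18 e⁻ each). Size is set by nuclear charge: more protons means a smaller ion. V⁵⁺ (Z=23), Sc³⁺ (Z=21), Ca²⁺ (Z=20), K⁺ (Z=19), S²⁻ (Z=16), P³⁻ (Z=15).
That gives V⁵⁺ < Sc³⁺ < Ca²⁺ < K⁺ < S²⁻ < P³⁻. From the smallest end, number 4 is K⁺.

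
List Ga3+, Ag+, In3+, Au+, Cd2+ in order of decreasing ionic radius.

Au+ > Ag+ > Cd2+ > In3+ > Ga3+

Tabulating Z and e⁻: Ga3+ (Z=31, 28 e⁻), In3+ (Z=49, 46 e⁻), Cd2+ (Z=48, 46 e⁻), Ag+ (Z=47, 46 e⁻), Au+ (Z=79, 78 e⁻). Ga3+ < In3+ (same group, period 4 vs 5); In3+ < Cd2+ (both 46 e⁻, Z=49>48); Cd2+ < Ag+ (isoelectronic, higher Z=48 is smaller); Ag+ < Au+ (same group, period 5 vs 6).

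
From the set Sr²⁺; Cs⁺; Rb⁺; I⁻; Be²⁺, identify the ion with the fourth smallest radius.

Tabulating Z and e⁻: Be²⁺ (Z=4, 2 e⁻), Sr²⁺ (Z=38, 36 e⁻), Rb⁺ (Z=37, 36 e⁻), Cs⁺ (Z=55, 54 e⁻), I⁻ (Z=53, 54 e⁻). Be²⁺ < Sr²⁺ (same group, period 2 vs 5); Sr²⁺ < Rb⁺ (isoelectronic, higher Z=38 is smaller); Rb⁺ < Cs⁺ (same group, 1 shell fewer); Cs⁺ < I⁻ (both 54 e⁻, Z=55>53).
That gives Be²⁺ < Sr²⁺ < Rb⁺ < Cs⁺ < I⁻. From the smallest end, number 4 is Cs⁺.

Cs⁺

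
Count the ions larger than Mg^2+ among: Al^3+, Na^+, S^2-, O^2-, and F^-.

4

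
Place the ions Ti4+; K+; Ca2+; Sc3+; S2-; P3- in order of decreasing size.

P3- > S2- > K+ > Ca2+ > Sc3+ > Ti4+

These species are isoelectronic with 18 electrons. The only difference is the number of protons: Ti4+ (Z=22), Sc3+ (Z=21), Ca2+ (Z=20), K+ (Z=19), S2- (Z=16), P3- (Z=15). The strongest nuclear pull (Ti4+) gives the smallest ion.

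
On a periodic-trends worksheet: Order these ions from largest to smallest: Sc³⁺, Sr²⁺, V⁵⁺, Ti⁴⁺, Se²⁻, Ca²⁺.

First list Z and electron count for each: V⁵⁺: 18 e⁻, Z=23, Ti⁴⁺: 18 e⁻, Z=22, Sc³⁺: 18 e⁻, Z=21, Ca²⁺: 18 e⁻, Z=20, Sr²⁺: 36 e⁻, Z=38, Se²⁻: 36 e⁻, Z=34. V⁵⁺ < Ti⁴⁺ (isoelectronic, higher Z=23 is smaller); Ti⁴⁺ < Sc³⁺ (isoelectronic, higher Z=22 is smaller); Sc³⁺ < Ca²⁺ (both 18 e⁻, Z=21>20); Ca²⁺ < Sr²⁺ (same group, 1 shell fewer); Sr²⁺ < Se²⁻ (isoelectronic, higher Z=38 is smaller).

Se²⁻ > Sr²⁺ > Ca²⁺ > Sc³⁺ > Ti⁴⁺ > V⁵⁺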